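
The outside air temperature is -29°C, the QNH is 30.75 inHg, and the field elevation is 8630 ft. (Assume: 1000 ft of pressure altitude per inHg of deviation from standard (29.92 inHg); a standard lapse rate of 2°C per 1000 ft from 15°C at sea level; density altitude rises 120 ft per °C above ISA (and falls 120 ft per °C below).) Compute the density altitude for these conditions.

Pressure altitude = 8630 + (29.92 − 30.75) × 1000 = 8630 + (-830) = 7800 ft.
ISA temperature at 7800 ft = 15 − 2 × (7800/1000) = -0.6°C.
ISA deviation = -29 − (-0.6) = -28.4°C.
Density altitude = 7800 + 120 × (-28.4) = 4392 ft.

4392 ft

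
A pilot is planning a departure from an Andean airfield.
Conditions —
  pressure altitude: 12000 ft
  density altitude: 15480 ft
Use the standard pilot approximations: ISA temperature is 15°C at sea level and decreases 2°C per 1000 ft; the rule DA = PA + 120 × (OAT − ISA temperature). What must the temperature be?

Density altitude − pressure altitude = 15480 − 12000 = +3480 ft.
At 120 ft/°C that is an ISA deviation of 3480/120 = +29°C.
ISA temperature at 12000 ft = 15 − 2 × (12000/1000) = -9°C.
OAT = ISA + deviation = -9 + (+29) = 20°C.

20°C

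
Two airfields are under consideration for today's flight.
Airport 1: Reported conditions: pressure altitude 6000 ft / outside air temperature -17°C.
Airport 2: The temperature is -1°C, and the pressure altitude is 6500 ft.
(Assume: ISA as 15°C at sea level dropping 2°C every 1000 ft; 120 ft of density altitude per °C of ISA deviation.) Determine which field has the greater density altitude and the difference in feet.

Airport 2 by 2540 ft

Airport 1: ISA temp = 3°C, deviation -20°C, DA = 6000 + 120 × (-20) = 3600 ft.
Airport 2: ISA temp = 2°C, deviation -3°C, DA = 6500 + 120 × (-3) = 6140 ft.
Airport 2 is higher by 6140 − 3600 = 2540 ft.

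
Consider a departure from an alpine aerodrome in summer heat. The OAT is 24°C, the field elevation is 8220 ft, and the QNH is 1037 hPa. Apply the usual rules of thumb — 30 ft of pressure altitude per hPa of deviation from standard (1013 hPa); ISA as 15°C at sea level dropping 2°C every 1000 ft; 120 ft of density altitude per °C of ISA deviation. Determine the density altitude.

10380 ft

Pressure altitude = 8220 + (1013 − 1037) × 30 = 8220 + (-720) = 7500 ft.
ISA temperature at 7500 ft = 15 − 2 × (7500/1000) = 0°C.
ISA deviation = 24 − 0 = +24°C.
Density altitude = 7500 + 120 × (24) = 10380 ft.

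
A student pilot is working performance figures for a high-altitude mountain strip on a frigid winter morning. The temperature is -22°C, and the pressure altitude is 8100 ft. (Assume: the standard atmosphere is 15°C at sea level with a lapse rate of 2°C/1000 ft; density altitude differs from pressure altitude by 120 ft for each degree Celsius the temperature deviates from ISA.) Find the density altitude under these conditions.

5604 ft

ISA temperature at 8100 ft = 15 − 2 × (8100/1000) = -1.2°C.
ISA deviation = -22 − (-1.2) = -20.8°C.
Density altitude = 8100 + 120 × (-20.8) = 8100 + (-2496) = 5604 ft.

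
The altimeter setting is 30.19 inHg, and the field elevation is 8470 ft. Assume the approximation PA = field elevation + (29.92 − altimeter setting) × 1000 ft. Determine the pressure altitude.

Pressure correction = (29.92 − 30.19) × 1000 = -270 ft.
Pressure altitude = 8470 + (-270) = 8200 ft.

8200 ft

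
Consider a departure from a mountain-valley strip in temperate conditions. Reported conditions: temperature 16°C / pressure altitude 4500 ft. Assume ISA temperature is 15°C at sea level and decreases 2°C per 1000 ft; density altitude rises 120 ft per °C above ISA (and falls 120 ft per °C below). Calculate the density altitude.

5700 ft

ISA temperature at 4500 ft = 15 − 2 × (4500/1000) = 6°C.
ISA deviation = 16 − 6 = +10°C.
Density altitude = 4500 + 120 × (10) = 4500 + (+1200) = 5700 ft.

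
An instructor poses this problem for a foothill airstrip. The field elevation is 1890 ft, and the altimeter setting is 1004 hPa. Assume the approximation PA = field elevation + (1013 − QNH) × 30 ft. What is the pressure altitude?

2160 ft

Pressure correction = (1013 − 1004) × 30 = +270 ft.
Pressure altitude = 1890 + (+270) = 2160 ft.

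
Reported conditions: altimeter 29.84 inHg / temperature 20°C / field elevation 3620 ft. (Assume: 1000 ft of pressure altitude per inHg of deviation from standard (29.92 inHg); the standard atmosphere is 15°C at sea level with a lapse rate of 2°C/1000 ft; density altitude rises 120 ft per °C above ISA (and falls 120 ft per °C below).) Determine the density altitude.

Pressure altitude = 3620 + (29.92 − 29.84) × 1000 = 3620 + (+80) = 3700 ft.
ISA temperature at 3700 ft = 15 − 2 × (3700/1000) = 7.6°C.
ISA deviation = 20 − 7.6 = +12.4°C.
Density altitude = 3700 + 120 × (12.4) = 5188 ft.

5188 ft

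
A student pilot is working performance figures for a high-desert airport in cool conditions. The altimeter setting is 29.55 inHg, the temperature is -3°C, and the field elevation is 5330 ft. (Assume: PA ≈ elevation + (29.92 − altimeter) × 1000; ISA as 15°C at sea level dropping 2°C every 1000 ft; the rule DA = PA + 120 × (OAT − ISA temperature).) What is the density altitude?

4908 ft

Pressure altitude = 5330 + (29.92 − 29.55) × 1000 = 5330 + (+370) = 5700 ft.
ISA temperature at 5700 ft = 15 − 2 × (5700/1000) = 3.6°C.
ISA deviation = -3 − 3.6 = -6.6°C.
Density altitude = 5700 + 120 × (-6.6) = 4908 ft.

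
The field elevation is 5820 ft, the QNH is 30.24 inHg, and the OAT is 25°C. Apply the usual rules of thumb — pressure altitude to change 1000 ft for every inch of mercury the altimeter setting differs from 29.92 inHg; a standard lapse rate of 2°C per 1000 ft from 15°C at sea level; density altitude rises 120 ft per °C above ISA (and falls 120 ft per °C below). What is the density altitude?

Pressure altitude = 5820 + (29.92 − 30.24) × 1000 = 5820 + (-320) = 5500 ft.
ISA temperature at 5500 ft = 15 − 2 × (5500/1000) = 4°C.
ISA deviation = 25 − 4 = +21°C.
Density altitude = 5500 + 120 × (21) = 8020 ft.

8020 ft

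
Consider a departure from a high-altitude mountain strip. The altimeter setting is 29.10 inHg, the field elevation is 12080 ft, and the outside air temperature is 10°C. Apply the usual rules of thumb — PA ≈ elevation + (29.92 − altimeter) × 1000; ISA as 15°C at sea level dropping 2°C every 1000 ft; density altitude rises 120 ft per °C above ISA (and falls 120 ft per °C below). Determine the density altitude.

Pressure altitude = 12080 + (29.92 − 29.10) × 1000 = 12080 + (+820) = 12900 ft.
ISA temperature at 12900 ft = 15 − 2 × (12900/1000) = -10.8°C.
ISA deviation = 10 − (-10.8) = +20.8°C.
Density altitude = 12900 + 120 × (20.8) = 15396 ft.

15396 ft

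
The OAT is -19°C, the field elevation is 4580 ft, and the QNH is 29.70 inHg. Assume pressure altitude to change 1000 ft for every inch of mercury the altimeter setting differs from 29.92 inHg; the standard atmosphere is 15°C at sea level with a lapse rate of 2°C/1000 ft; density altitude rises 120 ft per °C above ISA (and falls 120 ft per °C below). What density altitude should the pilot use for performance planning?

1872 ft

Pressure altitude = 4580 + (29.92 − 29.70) × 1000 = 4580 + (+220) = 4800 ft.
ISA temperature at 4800 ft = 15 − 2 × (4800/1000) = 5.4°C.
ISA deviation = -19 − 5.4 = -24.4°C.
Density altitude = 4800 + 120 × (-24.4) = 1872 ft.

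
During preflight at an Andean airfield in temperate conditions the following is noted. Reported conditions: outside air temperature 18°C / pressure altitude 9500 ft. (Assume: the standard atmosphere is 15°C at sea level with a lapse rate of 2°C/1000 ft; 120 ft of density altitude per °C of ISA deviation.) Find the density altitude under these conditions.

ISA temperature at 9500 ft = 15 − 2 × (9500/1000) = -4°C.
ISA deviation = 18 − (-4) = +22°C.
Density altitude = 9500 + 120 × (22) = 9500 + (+2640) = 12140 ft.

12140 ft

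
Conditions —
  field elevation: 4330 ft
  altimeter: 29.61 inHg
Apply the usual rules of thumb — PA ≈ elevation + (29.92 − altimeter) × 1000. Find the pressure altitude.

Pressure correction = (29.92 − 29.61) × 1000 = +310 ft.
Pressure altitude = 4330 + (+310) = 4640 ft.

4640 ft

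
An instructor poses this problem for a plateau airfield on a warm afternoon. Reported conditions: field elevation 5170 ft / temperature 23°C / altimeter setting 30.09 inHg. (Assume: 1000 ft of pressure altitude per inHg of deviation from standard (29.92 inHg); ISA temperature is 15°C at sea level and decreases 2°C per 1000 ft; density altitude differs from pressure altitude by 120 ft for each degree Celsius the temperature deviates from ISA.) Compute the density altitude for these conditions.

Pressure altitude = 5170 + (29.92 − 30.09) × 1000 = 5170 + (-170) = 5000 ft.
ISA temperature at 5000 ft = 15 − 2 × (5000/1000) = 5°C.
ISA deviation = 23 − 5 = +18°C.
Density altitude = 5000 + 120 × (18) = 7160 ft.

7160 ft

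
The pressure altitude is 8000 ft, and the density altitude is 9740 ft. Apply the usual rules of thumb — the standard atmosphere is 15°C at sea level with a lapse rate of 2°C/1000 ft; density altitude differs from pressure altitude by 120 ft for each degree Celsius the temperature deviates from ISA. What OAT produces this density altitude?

13.5°C

Density altitude − pressure altitude = 9740 − 8000 = +1740 ft.
At 120 ft/°C that is an ISA deviation of 1740/120 = +14.5°C.
ISA temperature at 8000 ft = 15 − 2 × (8000/1000) = -1°C.
OAT = ISA + deviation = -1 + (+14.5) = 13.5°C.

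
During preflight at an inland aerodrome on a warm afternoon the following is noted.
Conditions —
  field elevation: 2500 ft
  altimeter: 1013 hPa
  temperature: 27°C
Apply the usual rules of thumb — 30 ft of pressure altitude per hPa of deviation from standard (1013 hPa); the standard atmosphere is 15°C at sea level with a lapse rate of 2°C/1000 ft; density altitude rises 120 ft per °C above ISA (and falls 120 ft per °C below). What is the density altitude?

4540 ft

Pressure altitude = 2500 + (1013 − 1013) × 30 = 2500 + (0) = 2500 ft.
ISA temperature at 2500 ft = 15 − 2 × (2500/1000) = 10°C.
ISA deviation = 27 − 10 = +17°C.
Density altitude = 2500 + 120 × (17) = 4540 ft.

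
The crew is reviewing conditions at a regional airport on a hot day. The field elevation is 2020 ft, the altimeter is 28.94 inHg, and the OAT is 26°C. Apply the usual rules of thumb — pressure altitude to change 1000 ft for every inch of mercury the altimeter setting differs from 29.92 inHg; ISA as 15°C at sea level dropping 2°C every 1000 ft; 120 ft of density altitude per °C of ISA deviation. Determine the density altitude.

5040 ft

Pressure altitude = 2020 + (29.92 − 28.94) × 1000 = 2020 + (+980) = 3000 ft.
ISA temperature at 3000 ft = 15 − 2 × (3000/1000) = 9°C.
ISA deviation = 26 − 9 = +17°C.
Density altitude = 3000 + 120 × (17) = 5040 ft.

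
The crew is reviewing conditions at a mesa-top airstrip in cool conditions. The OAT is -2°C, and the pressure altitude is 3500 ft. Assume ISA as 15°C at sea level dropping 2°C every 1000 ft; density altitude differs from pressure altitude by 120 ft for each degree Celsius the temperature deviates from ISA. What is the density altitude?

2300 ft

ISA temperature at 3500 ft = 15 − 2 × (3500/1000) = 8°C.
ISA deviation = -2 − 8 = -10°C.
Density altitude = 3500 + 120 × (-10) = 3500 + (-1200) = 2300 ft.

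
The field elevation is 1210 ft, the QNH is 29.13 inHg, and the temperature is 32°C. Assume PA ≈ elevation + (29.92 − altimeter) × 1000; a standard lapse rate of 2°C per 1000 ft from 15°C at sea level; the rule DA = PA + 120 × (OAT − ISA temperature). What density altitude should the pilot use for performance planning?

4520 ft

Pressure altitude = 1210 + (29.92 − 29.13) × 1000 = 1210 + (+790) = 2000 ft.
ISA temperature at 2000 ft = 15 − 2 × (2000/1000) = 11°C.
ISA deviation = 32 − 11 = +21°C.
Density altitude = 2000 + 120 × (21) = 4520 ft.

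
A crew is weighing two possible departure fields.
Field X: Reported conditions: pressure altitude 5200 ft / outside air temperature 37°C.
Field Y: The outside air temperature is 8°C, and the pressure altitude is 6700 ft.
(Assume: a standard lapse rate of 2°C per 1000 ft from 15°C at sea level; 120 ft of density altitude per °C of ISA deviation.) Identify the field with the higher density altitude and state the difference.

Field X by 1620 ft

Field X: ISA temp = 4.6°C, deviation +32.4°C, DA = 5200 + 120 × 32.4 = 9088 ft.
Field Y: ISA temp = 1.6°C, deviation +6.4°C, DA = 6700 + 120 × 6.4 = 7468 ft.
Field X is higher by 9088 − 7468 = 1620 ft.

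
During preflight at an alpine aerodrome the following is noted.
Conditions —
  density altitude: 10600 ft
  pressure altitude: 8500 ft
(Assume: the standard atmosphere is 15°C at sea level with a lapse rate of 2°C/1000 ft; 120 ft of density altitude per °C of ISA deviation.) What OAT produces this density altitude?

15.5°C

Density altitude − pressure altitude = 10600 − 8500 = +2100 ft.
At 120 ft/°C that is an ISA deviation of 2100/120 = +17.5°C.
ISA temperature at 8500 ft = 15 − 2 × (8500/1000) = -2°C.
OAT = ISA + deviation = -2 + (+17.5) = 15.5°C.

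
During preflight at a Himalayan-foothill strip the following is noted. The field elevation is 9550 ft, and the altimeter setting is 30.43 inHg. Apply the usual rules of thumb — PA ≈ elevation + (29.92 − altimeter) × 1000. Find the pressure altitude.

Pressure correction = (29.92 − 30.43) × 1000 = -510 ft.
Pressure altitude = 9550 + (-510) = 9040 ft.

9040 ft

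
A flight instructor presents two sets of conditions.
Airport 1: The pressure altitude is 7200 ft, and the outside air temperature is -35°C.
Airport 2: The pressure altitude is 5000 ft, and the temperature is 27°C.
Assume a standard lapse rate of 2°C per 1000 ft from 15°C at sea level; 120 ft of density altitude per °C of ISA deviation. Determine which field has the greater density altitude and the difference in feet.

Airport 2 by 4712 ft

Airport 1: ISA temp = 0.6°C, deviation -35.6°C, DA = 7200 + 120 × (-35.6) = 2928 ft.
Airport 2: ISA temp = 5°C, deviation +22°C, DA = 5000 + 120 × 22 = 7640 ft.
Airport 2 is higher by 7640 − 2928 = 4712 ft.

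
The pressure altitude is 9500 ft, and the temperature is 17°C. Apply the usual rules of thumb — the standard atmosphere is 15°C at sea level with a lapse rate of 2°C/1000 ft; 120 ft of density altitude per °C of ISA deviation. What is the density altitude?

ISA temperature at 9500 ft = 15 − 2 × (9500/1000) = -4°C.
ISA deviation = 17 − (-4) = +21°C.
Density altitude = 9500 + 120 × (21) = 9500 + (+2520) = 12020 ft.

12020 ft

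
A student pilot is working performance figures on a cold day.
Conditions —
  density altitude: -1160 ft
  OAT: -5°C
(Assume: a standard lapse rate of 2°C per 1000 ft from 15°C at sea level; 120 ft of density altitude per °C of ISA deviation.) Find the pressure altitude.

1000 ft

DA = PA + 120 × (OAT − (15 − 2·PA/1000)) = PA + 120·OAT − 1800 + 0.24·PA = 1.24·PA + 120·OAT − 1800.
So 1.24·PA = -1160 − 120 × (-5) + 1800 = 1240.
PA = 1240 / 1.24 = 1000 ft.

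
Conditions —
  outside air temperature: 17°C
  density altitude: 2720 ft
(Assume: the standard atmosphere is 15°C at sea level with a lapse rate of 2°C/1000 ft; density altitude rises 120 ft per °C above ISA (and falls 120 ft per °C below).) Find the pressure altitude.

2000 ft

DA = PA + 120 × (OAT − (15 − 2·PA/1000)) = PA + 120·OAT − 1800 + 0.24·PA = 1.24·PA + 120·OAT − 1800.
So 1.24·PA = 2720 − 120 × 17 + 1800 = 2480.
PA = 2480 / 1.24 = 2000 ft.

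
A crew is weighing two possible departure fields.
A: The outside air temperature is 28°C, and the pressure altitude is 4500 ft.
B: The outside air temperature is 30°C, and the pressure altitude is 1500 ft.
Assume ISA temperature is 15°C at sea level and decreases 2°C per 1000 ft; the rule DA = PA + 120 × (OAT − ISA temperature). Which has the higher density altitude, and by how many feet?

A: ISA temp = 6°C, deviation +22°C, DA = 4500 + 120 × 22 = 7140 ft.
B: ISA temp = 12°C, deviation +18°C, DA = 1500 + 120 × 18 = 3660 ft.
A is higher by 7140 − 3660 = 3480 ft.

A by 3480 ft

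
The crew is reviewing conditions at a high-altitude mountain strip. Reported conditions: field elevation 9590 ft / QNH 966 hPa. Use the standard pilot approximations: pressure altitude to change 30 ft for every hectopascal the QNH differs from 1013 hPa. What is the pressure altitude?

11000 ft

Pressure correction = (1013 − 966) × 30 = +1410 ft.
Pressure altitude = 9590 + (+1410) = 11000 ft.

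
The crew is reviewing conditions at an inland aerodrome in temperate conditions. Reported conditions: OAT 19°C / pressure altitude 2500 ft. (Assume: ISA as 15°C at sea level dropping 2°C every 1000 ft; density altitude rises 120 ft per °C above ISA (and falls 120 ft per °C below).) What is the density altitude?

3580 ft

ISA temperature at 2500 ft = 15 − 2 × (2500/1000) = 10°C.
ISA deviation = 19 − 10 = +9°C.
Density altitude = 2500 + 120 × (9) = 2500 + (+1080) = 3580 ft.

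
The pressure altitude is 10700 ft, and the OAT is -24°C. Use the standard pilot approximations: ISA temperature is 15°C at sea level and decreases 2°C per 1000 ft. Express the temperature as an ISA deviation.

ISA-17.6°C

ISA temperature at 10700 ft = 15 − 2 × (10700/1000) = -6.4°C.
Deviation = OAT − ISA = -24 − (-6.4) = -17.6°C.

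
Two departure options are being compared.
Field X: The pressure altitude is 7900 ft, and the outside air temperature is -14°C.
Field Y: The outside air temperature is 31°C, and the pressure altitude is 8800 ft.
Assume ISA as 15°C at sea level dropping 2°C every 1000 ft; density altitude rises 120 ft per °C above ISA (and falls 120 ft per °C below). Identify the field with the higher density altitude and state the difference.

Field X: ISA temp = -0.8°C, deviation -13.2°C, DA = 7900 + 120 × (-13.2) = 6316 ft.
Field Y: ISA temp = -2.6°C, deviation +33.6°C, DA = 8800 + 120 × 33.6 = 12832 ft.
Field Y is higher by 12832 − 6316 = 6516 ft.

Field Y by 6516 ft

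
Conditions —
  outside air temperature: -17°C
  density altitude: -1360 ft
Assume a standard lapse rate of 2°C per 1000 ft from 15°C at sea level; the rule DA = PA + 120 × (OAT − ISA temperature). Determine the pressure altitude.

2000 ft

DA = PA + 120 × (OAT − (15 − 2·PA/1000)) = PA + 120·OAT − 1800 + 0.24·PA = 1.24·PA + 120·OAT − 1800.
So 1.24·PA = -1360 − 120 × (-17) + 1800 = 2480.
PA = 2480 / 1.24 = 2000 ft.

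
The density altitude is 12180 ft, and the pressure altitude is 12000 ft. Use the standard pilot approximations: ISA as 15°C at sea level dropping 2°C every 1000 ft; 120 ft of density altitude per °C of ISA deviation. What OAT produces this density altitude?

Density altitude − pressure altitude = 12180 − 12000 = +180 ft.
At 120 ft/°C that is an ISA deviation of 180/120 = +1.5°C.
ISA temperature at 12000 ft = 15 − 2 × (12000/1000) = -9°C.
OAT = ISA + deviation = -9 + (+1.5) = -7.5°C.

-7.5°C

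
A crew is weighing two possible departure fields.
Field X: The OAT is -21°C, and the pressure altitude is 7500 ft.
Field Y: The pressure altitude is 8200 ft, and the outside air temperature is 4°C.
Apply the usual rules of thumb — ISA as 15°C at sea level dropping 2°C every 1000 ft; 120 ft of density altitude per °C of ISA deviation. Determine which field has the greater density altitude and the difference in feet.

Field Y by 3868 ft

Field X: ISA temp = 0°C, deviation -21°C, DA = 7500 + 120 × (-21) = 4980 ft.
Field Y: ISA temp = -1.4°C, deviation +5.4°C, DA = 8200 + 120 × 5.4 = 8848 ft.
Field Y is higher by 8848 − 4980 = 3868 ft.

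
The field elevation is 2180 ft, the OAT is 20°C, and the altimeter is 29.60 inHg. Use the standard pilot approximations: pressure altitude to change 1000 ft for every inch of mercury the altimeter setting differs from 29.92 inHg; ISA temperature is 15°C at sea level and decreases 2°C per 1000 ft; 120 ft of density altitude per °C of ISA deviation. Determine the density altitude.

Pressure altitude = 2180 + (29.92 − 29.60) × 1000 = 2180 + (+320) = 2500 ft.
ISA temperature at 2500 ft = 15 − 2 × (2500/1000) = 10°C.
ISA deviation = 20 − 10 = +10°C.
Density altitude = 2500 + 120 × (10) = 3700 ft.

3700 ft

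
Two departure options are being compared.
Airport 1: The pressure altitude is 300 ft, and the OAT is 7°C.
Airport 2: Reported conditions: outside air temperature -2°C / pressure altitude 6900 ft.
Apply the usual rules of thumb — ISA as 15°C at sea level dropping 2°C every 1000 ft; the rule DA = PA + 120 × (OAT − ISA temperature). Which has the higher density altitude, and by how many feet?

Airport 1: ISA temp = 14.4°C, deviation -7.4°C, DA = 300 + 120 × (-7.4) = -588 ft.
Airport 2: ISA temp = 1.2°C, deviation -3.2°C, DA = 6900 + 120 × (-3.2) = 6516 ft.
Airport 2 is higher by 6516 − (-588) = 7104 ft.

Airport 2 by 7104 ft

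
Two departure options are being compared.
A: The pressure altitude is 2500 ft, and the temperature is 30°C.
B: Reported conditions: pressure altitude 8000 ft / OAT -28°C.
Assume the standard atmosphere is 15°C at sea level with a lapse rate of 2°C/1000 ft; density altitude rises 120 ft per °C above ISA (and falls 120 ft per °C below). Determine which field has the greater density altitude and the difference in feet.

A by 140 ft

A: ISA temp = 10°C, deviation +20°C, DA = 2500 + 120 × 20 = 4900 ft.
B: ISA temp = -1°C, deviation -27°C, DA = 8000 + 120 × (-27) = 4760 ft.
A is higher by 4900 − 4760 = 140 ft.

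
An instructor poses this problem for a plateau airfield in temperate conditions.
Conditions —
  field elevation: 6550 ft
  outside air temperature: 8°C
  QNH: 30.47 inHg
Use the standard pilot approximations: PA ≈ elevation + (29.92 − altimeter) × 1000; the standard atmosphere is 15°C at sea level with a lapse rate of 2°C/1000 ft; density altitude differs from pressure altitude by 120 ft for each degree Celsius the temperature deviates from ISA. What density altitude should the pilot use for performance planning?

Pressure altitude = 6550 + (29.92 − 30.47) × 1000 = 6550 + (-550) = 6000 ft.
ISA temperature at 6000 ft = 15 − 2 × (6000/1000) = 3°C.
ISA deviation = 8 − 3 = +5°C.
Density altitude = 6000 + 120 × (5) = 6600 ft.

6600 ft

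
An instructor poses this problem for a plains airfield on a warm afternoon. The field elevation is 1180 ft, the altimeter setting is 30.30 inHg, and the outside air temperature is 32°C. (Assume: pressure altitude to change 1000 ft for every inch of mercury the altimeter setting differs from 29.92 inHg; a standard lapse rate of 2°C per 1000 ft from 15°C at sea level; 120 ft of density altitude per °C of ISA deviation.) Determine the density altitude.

3032 ft

Pressure altitude = 1180 + (29.92 − 30.30) × 1000 = 1180 + (-380) = 800 ft.
ISA temperature at 800 ft = 15 − 2 × (800/1000) = 13.4°C.
ISA deviation = 32 − 13.4 = +18.6°C.
Density altitude = 800 + 120 × (18.6) = 3032 ft.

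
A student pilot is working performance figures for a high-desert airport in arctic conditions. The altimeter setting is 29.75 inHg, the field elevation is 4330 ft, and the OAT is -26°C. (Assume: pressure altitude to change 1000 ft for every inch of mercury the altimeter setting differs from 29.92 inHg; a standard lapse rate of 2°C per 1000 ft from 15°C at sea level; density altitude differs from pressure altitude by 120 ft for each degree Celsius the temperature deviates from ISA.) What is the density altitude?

Pressure altitude = 4330 + (29.92 − 29.75) × 1000 = 4330 + (+170) = 4500 ft.
ISA temperature at 4500 ft = 15 − 2 × (4500/1000) = 6°C.
ISA deviation = -26 − 6 = -32°C.
Density altitude = 4500 + 120 × (-32) = 660 ft.

660 ft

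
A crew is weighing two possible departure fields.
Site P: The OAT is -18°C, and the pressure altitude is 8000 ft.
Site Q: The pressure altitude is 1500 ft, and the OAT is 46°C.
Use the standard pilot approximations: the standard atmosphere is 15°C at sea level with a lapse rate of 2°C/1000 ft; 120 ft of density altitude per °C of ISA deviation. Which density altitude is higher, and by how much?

Site P: ISA temp = -1°C, deviation -17°C, DA = 8000 + 120 × (-17) = 5960 ft.
Site Q: ISA temp = 12°C, deviation +34°C, DA = 1500 + 120 × 34 = 5580 ft.
Site P is higher by 5960 − 5580 = 380 ft.

Site P by 380 ft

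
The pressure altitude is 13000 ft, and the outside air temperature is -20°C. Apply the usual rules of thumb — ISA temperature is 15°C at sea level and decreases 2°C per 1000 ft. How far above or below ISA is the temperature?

ISA temperature at 13000 ft = 15 − 2 × (13000/1000) = -11°C.
Deviation = OAT − ISA = -20 − (-11) = -9°C.

ISA-9°C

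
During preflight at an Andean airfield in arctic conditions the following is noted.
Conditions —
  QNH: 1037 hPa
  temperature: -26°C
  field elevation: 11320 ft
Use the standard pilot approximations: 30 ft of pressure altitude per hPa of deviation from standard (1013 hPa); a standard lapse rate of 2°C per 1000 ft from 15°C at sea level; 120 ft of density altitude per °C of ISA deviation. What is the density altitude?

8224 ft

Pressure altitude = 11320 + (1013 − 1037) × 30 = 11320 + (-720) = 10600 ft.
ISA temperature at 10600 ft = 15 − 2 × (10600/1000) = -6.2°C.
ISA deviation = -26 − (-6.2) = -19.8°C.
Density altitude = 10600 + 120 × (-19.8) = 8224 ft.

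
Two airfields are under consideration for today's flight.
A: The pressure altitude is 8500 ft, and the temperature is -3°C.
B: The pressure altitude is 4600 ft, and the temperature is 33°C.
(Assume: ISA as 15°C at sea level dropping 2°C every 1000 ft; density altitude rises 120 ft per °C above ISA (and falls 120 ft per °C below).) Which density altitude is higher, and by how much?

A: ISA temp = -2°C, deviation -1°C, DA = 8500 + 120 × (-1) = 8380 ft.
B: ISA temp = 5.8°C, deviation +27.2°C, DA = 4600 + 120 × 27.2 = 7864 ft.
A is higher by 8380 − 7864 = 516 ft.

A by 516 ft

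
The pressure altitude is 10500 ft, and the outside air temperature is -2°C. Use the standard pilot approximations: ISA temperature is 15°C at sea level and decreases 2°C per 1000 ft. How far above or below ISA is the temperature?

ISA temperature at 10500 ft = 15 − 2 × (10500/1000) = -6°C.
Deviation = OAT − ISA = -2 − (-6) = +4°C.

ISA+4°C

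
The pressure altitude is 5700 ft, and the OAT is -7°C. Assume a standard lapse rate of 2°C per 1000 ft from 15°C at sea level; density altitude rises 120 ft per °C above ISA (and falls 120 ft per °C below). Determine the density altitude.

4428 ft

ISA temperature at 5700 ft = 15 − 2 × (5700/1000) = 3.6°C.
ISA deviation = -7 − 3.6 = -10.6°C.
Density altitude = 5700 + 120 × (-10.6) = 5700 + (-1272) = 4428 ft.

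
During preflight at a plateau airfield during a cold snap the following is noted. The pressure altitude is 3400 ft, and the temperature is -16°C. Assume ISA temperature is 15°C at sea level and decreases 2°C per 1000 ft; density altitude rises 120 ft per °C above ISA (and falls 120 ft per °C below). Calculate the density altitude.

496 ft

ISA temperature at 3400 ft = 15 − 2 × (3400/1000) = 8.2°C.
ISA deviation = -16 − 8.2 = -24.2°C.
Density altitude = 3400 + 120 × (-24.2) = 3400 + (-2904) = 496 ft.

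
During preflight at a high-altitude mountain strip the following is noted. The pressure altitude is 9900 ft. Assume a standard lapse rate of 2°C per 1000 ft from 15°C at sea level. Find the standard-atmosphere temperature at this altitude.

-4.8°C

ISA temperature = 15 − 2 × (9900/1000) = 15 − 19.8 = -4.8°C.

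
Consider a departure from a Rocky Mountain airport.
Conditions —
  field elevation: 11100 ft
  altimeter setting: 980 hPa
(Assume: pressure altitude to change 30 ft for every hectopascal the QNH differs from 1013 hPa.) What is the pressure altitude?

12090 ft

Pressure correction = (1013 − 980) × 30 = +990 ft.
Pressure altitude = 11100 + (+990) = 12090 ft.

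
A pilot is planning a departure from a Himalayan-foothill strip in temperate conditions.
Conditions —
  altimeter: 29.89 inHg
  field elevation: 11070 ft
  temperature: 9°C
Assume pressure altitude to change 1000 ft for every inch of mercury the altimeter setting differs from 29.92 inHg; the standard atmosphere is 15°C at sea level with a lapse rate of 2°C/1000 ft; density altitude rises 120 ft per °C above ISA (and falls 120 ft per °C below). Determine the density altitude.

Pressure altitude = 11070 + (29.92 − 29.89) × 1000 = 11070 + (+30) = 11100 ft.
ISA temperature at 11100 ft = 15 − 2 × (11100/1000) = -7.2°C.
ISA deviation = 9 − (-7.2) = +16.2°C.
Density altitude = 11100 + 120 × (16.2) = 13044 ft.

13044 ft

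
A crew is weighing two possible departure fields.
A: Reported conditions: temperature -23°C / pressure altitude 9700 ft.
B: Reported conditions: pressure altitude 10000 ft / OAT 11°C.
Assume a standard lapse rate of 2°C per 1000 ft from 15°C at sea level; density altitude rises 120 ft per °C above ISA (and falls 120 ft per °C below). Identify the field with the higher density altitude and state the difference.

A: ISA temp = -4.4°C, deviation -18.6°C, DA = 9700 + 120 × (-18.6) = 7468 ft.
B: ISA temp = -5°C, deviation +16°C, DA = 10000 + 120 × 16 = 11920 ft.
B is higher by 11920 − 7468 = 4452 ft.

B by 4452 ft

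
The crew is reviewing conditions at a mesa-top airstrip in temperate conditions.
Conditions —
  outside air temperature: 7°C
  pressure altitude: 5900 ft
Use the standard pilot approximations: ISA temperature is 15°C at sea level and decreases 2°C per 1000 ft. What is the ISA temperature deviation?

ISA+3.8°C

ISA temperature at 5900 ft = 15 − 2 × (5900/1000) = 3.2°C.
Deviation = OAT − ISA = 7 − 3.2 = +3.8°C.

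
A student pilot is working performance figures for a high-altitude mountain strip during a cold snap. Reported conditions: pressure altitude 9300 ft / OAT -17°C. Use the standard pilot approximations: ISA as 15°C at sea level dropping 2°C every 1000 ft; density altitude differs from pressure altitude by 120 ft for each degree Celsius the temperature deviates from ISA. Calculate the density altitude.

ISA temperature at 9300 ft = 15 − 2 × (9300/1000) = -3.6°C.
ISA deviation = -17 − (-3.6) = -13.4°C.
Density altitude = 9300 + 120 × (-13.4) = 9300 + (-1608) = 7692 ft.

7692 ft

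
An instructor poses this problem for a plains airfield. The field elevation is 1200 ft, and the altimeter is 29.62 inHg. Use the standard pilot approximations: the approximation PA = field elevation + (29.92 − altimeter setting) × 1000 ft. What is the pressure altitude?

1500 ft

Pressure correction = (29.92 − 29.62) × 1000 = +300 ft.
Pressure altitude = 1200 + (+300) = 1500 ft.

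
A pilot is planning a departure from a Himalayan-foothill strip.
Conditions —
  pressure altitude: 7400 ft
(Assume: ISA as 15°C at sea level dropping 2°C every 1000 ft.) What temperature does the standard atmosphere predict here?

ISA temperature = 15 − 2 × (7400/1000) = 15 − 14.8 = 0.2°C.

0.2°C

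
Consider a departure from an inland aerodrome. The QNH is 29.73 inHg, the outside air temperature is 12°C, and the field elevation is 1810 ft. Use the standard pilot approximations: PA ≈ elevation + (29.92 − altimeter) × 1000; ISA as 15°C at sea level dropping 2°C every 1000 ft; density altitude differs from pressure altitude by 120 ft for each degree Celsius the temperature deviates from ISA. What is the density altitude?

2120 ft

Pressure altitude = 1810 + (29.92 − 29.73) × 1000 = 1810 + (+190) = 2000 ft.
ISA temperature at 2000 ft = 15 − 2 × (2000/1000) = 11°C.
ISA deviation = 12 − 11 = +1°C.
Density altitude = 2000 + 120 × (1) = 2120 ft.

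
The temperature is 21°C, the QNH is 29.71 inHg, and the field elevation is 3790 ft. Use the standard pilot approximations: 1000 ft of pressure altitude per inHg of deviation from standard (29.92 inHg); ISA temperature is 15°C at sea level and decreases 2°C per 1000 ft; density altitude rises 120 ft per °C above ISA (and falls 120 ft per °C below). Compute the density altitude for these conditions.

5680 ft

Pressure altitude = 3790 + (29.92 − 29.71) × 1000 = 3790 + (+210) = 4000 ft.
ISA temperature at 4000 ft = 15 − 2 × (4000/1000) = 7°C.
ISA deviation = 21 − 7 = +14°C.
Density altitude = 4000 + 120 × (14) = 5680 ft.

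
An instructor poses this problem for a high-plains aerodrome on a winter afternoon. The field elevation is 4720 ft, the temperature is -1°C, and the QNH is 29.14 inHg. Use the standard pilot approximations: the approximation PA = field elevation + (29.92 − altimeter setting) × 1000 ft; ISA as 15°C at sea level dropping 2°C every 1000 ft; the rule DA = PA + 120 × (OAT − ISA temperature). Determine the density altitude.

Pressure altitude = 4720 + (29.92 − 29.14) × 1000 = 4720 + (+780) = 5500 ft.
ISA temperature at 5500 ft = 15 − 2 × (5500/1000) = 4°C.
ISA deviation = -1 − 4 = -5°C.
Density altitude = 5500 + 120 × (-5) = 4900 ft.

4900 ft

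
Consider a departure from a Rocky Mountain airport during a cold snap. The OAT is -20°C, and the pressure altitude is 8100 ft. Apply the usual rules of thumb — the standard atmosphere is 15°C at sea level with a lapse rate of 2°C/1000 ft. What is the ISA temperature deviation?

ISA temperature at 8100 ft = 15 − 2 × (8100/1000) = -1.2°C.
Deviation = OAT − ISA = -20 − (-1.2) = -18.8°C.

ISA-18.8°C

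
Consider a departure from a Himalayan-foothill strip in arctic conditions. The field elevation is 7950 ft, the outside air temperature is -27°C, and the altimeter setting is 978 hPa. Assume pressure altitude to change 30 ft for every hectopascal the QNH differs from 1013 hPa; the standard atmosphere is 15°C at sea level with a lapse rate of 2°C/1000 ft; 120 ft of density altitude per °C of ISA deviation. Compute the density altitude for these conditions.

6120 ft

Pressure altitude = 7950 + (1013 − 978) × 30 = 7950 + (+1050) = 9000 ft.
ISA temperature at 9000 ft = 15 − 2 × (9000/1000) = -3°C.
ISA deviation = -27 − (-3) = -24°C.
Density altitude = 9000 + 120 × (-24) = 6120 ft.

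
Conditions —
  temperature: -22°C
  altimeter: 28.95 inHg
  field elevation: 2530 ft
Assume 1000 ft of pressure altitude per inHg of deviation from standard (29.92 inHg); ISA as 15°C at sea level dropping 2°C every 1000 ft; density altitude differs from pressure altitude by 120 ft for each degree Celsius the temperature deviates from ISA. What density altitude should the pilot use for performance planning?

-100 ft

Pressure altitude = 2530 + (29.92 − 28.95) × 1000 = 2530 + (+970) = 3500 ft.
ISA temperature at 3500 ft = 15 − 2 × (3500/1000) = 8°C.
ISA deviation = -22 − 8 = -30°C.
Density altitude = 3500 + 120 × (-30) = -100 ft.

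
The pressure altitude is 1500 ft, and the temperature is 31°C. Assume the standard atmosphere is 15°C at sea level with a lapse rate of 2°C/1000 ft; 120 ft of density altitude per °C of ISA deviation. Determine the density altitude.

ISA temperature at 1500 ft = 15 − 2 × (1500/1000) = 12°C.
ISA deviation = 31 − 12 = +19°C.
Density altitude = 1500 + 120 × (19) = 1500 + (+2280) = 3780 ft.

3780 ft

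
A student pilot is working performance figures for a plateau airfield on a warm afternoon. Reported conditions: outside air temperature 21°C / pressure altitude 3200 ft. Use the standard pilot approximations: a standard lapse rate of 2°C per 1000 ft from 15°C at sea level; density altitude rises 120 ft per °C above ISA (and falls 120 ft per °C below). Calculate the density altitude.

4688 ft

ISA temperature at 3200 ft = 15 − 2 × (3200/1000) = 8.6°C.
ISA deviation = 21 − 8.6 = +12.4°C.
Density altitude = 3200 + 120 × (12.4) = 3200 + (+1488) = 4688 ft.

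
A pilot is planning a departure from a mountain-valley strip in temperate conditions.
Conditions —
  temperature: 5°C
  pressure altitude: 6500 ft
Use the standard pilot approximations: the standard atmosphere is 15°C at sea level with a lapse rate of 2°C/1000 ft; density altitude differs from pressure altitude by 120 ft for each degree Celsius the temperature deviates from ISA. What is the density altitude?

ISA temperature at 6500 ft = 15 − 2 × (6500/1000) = 2°C.
ISA deviation = 5 − 2 = +3°C.
Density altitude = 6500 + 120 × (3) = 6500 + (+360) = 6860 ft.

6860 ft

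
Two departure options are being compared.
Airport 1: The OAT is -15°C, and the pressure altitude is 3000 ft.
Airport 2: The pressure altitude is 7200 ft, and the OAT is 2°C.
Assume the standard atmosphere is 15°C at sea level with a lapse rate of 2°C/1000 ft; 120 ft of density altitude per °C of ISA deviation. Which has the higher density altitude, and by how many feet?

Airport 1: ISA temp = 9°C, deviation -24°C, DA = 3000 + 120 × (-24) = 120 ft.
Airport 2: ISA temp = 0.6°C, deviation +1.4°C, DA = 7200 + 120 × 1.4 = 7368 ft.
Airport 2 is higher by 7368 − 120 = 7248 ft.

Airport 2 by 7248 ft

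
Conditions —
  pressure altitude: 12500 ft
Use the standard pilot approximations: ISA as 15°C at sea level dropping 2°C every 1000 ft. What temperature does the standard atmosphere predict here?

-10°C

ISA temperature = 15 − 2 × (12500/1000) = 15 − 25 = -10°C.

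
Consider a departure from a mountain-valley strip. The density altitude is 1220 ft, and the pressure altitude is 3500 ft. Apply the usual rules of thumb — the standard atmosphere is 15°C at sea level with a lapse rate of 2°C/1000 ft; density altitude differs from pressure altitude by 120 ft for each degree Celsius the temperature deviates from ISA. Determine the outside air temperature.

Density altitude − pressure altitude = 1220 − 3500 = -2280 ft.
At 120 ft/°C that is an ISA deviation of -2280/120 = -19°C.
ISA temperature at 3500 ft = 15 − 2 × (3500/1000) = 8°C.
OAT = ISA + deviation = 8 + (-19) = -11°C.

-11°C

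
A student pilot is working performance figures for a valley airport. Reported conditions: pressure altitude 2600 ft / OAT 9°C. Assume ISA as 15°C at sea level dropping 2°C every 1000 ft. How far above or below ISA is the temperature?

ISA-0.8°C

ISA temperature at 2600 ft = 15 − 2 × (2600/1000) = 9.8°C.
Deviation = OAT − ISA = 9 − 9.8 = -0.8°C.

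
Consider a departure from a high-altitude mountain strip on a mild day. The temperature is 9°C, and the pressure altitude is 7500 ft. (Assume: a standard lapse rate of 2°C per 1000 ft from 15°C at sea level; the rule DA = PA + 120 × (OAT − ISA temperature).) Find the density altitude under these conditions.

8580 ft

ISA temperature at 7500 ft = 15 − 2 × (7500/1000) = 0°C.
ISA deviation = 9 − 0 = +9°C.
Density altitude = 7500 + 120 × (9) = 7500 + (+1080) = 8580 ft.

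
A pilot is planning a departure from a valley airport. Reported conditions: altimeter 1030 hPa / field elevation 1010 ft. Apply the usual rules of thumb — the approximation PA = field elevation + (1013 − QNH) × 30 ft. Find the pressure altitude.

Pressure correction = (1013 − 1030) × 30 = -510 ft.
Pressure altitude = 1010 + (-510) = 500 ft.

500 ft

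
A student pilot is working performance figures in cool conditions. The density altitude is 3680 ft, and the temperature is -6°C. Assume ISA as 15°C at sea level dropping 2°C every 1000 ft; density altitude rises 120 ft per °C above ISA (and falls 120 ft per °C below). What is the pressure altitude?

5000 ft

DA = PA + 120 × (OAT − (15 − 2·PA/1000)) = PA + 120·OAT − 1800 + 0.24·PA = 1.24·PA + 120·OAT − 1800.
So 1.24·PA = 3680 − 120 × (-6) + 1800 = 6200.
PA = 6200 / 1.24 = 5000 ft.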